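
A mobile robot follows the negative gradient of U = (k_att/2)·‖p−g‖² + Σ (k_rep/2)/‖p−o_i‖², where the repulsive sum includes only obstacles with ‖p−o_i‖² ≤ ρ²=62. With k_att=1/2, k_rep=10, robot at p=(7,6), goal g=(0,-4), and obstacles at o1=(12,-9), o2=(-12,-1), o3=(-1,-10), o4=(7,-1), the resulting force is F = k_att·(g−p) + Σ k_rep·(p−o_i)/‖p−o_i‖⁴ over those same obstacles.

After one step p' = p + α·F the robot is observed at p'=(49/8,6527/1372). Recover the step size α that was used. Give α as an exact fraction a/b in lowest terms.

α = 1/4

F_att = 1/2·(g−p) = 1/2·(-7,-10) = (-3.5000,-5.0000)
o1: d²=250 > ρ²=62 → inactive
o2: d²=410 > ρ²=62 → inactive
o3: d²=320 > ρ²=62 → inactive
o4: d²=49 ≤ ρ²=62; F_rep = 10·(0,7)/49² = (0.0000,0.0292)
F = F_att + ΣF_rep = (-3.5000,-4.9708)
Δp = p'−p = (-0.8750,-1.2427); α = Δx/Fx = (-7/8) / (-7/2) = 1/4
check: Δy/Fy = (-1705/1372) / (-1705/343) = 1/4 ✓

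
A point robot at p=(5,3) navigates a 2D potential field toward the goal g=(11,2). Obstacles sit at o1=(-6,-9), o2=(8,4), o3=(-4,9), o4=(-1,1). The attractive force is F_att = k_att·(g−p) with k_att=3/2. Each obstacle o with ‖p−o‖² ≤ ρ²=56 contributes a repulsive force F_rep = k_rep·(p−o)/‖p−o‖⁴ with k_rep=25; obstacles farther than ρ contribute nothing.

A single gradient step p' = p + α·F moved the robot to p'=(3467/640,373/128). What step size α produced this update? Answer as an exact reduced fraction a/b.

F_att = 3/2·(g−p) = 3/2·(6,-1) = (9.0000,-1.5000)
o1: d²=265 > ρ²=56 → inactive
o2: d²=10 ≤ ρ²=56; F_rep = 25·(-3,-1)/10² = (-0.7500,-0.2500)
o3: d²=117 > ρ²=56 → inactive
o4: d²=40 ≤ ρ²=56; F_rep = 25·(6,2)/40² = (0.0938,0.0312)
F = F_att + ΣF_rep = (8.3438,-1.7188)
Δp = p'−p = (0.4172,-0.0859); α = Δx/Fx = (267/640) / (267/32) = 1/20
check: Δy/Fy = (-11/128) / (-55/32) = 1/20 ✓

α = 1/20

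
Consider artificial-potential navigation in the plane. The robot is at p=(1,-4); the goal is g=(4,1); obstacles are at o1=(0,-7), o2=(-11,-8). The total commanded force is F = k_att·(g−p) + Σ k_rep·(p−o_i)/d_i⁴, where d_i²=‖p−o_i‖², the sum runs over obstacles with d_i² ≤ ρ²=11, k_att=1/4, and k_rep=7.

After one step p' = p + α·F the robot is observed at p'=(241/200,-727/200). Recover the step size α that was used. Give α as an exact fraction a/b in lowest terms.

F_att = 1/4·(g−p) = 1/4·(3,5) = (0.7500,1.2500)
o1: d²=10 ≤ ρ²=11; F_rep = 7·(1,3)/10² = (0.0700,0.2100)
o2: d²=160 > ρ²=11 → inactive
F = F_att + ΣF_rep = (0.8200,1.4600)
Δp = p'−p = (0.2050,0.3650); α = Δx/Fx = (41/200) / (41/50) = 1/4
check: Δy/Fy = (73/200) / (73/50) = 1/4 ✓

α = 1/4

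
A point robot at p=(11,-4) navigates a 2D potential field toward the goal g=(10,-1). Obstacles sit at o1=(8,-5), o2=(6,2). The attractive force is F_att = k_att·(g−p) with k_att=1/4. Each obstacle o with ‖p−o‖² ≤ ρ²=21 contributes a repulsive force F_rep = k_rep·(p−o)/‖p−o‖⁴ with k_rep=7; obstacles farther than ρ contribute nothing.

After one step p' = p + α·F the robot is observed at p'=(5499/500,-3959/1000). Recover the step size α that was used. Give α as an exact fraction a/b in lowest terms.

α = 1/20

F_att = 1/4·(g−p) = 1/4·(-1,3) = (-0.2500,0.7500)
o1: d²=10 ≤ ρ²=21; F_rep = 7·(3,1)/10² = (0.2100,0.0700)
o2: d²=61 > ρ²=21 → inactive
F = F_att + ΣF_rep = (-0.0400,0.8200)
Δp = p'−p = (-0.0020,0.0410); α = Δx/Fx = (-1/500) / (-1/25) = 1/20
check: Δy/Fy = (41/1000) / (41/50) = 1/20 ✓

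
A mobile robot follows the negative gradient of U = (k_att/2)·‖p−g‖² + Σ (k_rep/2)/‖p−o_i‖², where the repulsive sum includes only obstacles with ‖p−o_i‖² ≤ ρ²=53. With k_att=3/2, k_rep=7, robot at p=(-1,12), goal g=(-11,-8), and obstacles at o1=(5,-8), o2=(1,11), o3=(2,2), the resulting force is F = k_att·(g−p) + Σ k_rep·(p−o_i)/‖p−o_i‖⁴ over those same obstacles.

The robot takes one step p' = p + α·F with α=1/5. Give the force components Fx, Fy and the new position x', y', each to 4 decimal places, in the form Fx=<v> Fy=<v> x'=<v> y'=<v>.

Fx=-15.5600 Fy=-29.7200 x'=-4.1120 y'=6.0560

F_att = 3/2·(g−p) = 3/2·(-10,-20) = (-15.0000,-30.0000)
o1: d²=436 > ρ²=53 → inactive
o2: d²=5 ≤ ρ²=53; F_rep = 7·(-2,1)/5² = (-0.5600,0.2800)
o3: d²=109 > ρ²=53 → inactive
F = F_att + ΣF_rep = (-15.5600,-29.7200)
p' = p + 1/5·F = (-4.1120,6.0560)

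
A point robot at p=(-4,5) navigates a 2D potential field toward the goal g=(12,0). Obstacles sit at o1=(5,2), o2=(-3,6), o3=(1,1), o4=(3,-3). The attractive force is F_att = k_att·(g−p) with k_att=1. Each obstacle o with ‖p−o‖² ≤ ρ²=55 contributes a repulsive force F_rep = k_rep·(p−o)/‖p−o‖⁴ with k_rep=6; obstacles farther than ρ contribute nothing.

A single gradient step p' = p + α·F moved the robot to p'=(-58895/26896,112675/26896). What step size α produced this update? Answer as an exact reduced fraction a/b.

α = 1/8

F_att = 1·(g−p) = 1·(16,-5) = (16.0000,-5.0000)
o1: d²=90 > ρ²=55 → inactive
o2: d²=2 ≤ ρ²=55; F_rep = 6·(-1,-1)/2² = (-1.5000,-1.5000)
o3: d²=41 ≤ ρ²=55; F_rep = 6·(-5,4)/41² = (-0.0178,0.0143)
o4: d²=113 > ρ²=55 → inactive
F = F_att + ΣF_rep = (14.4822,-6.4857)
Δp = p'−p = (1.8103,-0.8107); α = Δx/Fx = (48689/26896) / (48689/3362) = 1/8
check: Δy/Fy = (-21805/26896) / (-21805/3362) = 1/8 ✓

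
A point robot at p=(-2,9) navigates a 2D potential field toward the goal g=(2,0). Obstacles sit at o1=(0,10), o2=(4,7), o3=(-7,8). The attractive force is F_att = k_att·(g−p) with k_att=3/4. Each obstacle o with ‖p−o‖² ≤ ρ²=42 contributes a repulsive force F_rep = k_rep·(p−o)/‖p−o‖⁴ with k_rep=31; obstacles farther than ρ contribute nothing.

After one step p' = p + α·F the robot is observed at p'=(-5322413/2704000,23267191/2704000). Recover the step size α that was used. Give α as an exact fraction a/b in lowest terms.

F_att = 3/4·(g−p) = 3/4·(4,-9) = (3.0000,-6.7500)
o1: d²=5 ≤ ρ²=42; F_rep = 31·(-2,-1)/5² = (-2.4800,-1.2400)
o2: d²=40 ≤ ρ²=42; F_rep = 31·(-6,2)/40² = (-0.1163,0.0387)
o3: d²=26 ≤ ρ²=42; F_rep = 31·(5,1)/26² = (0.2293,0.0459)
F = F_att + ΣF_rep = (0.6330,-7.9054)
Δp = p'−p = (0.0317,-0.3953); α = Δx/Fx = (85587/2704000) / (85587/135200) = 1/20
check: Δy/Fy = (-1068809/2704000) / (-1068809/135200) = 1/20 ✓

α = 1/20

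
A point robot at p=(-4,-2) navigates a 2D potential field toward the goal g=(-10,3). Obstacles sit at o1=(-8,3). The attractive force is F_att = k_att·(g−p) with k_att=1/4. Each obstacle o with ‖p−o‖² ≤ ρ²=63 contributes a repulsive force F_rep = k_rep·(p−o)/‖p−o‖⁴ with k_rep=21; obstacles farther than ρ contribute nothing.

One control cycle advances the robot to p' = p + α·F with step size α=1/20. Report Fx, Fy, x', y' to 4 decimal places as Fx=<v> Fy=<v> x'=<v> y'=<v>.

Fx=-1.4500 Fy=1.1875 x'=-4.0725 y'=-1.9406

F_att = 1/4·(g−p) = 1/4·(-6,5) = (-1.5000,1.2500)
o1: d²=41 ≤ ρ²=63; F_rep = 21·(4,-5)/41² = (0.0500,-0.0625)
F = F_att + ΣF_rep = (-1.4500,1.1875)
p' = p + 1/20·F = (-4.0725,-1.9406)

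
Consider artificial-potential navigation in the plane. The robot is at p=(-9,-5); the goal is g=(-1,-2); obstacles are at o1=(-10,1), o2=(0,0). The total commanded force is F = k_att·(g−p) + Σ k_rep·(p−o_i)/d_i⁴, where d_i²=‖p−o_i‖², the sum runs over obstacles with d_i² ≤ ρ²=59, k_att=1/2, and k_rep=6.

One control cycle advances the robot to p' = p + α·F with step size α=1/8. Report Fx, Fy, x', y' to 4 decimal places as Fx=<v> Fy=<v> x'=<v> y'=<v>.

F_att = 1/2·(g−p) = 1/2·(8,3) = (4.0000,1.5000)
o1: d²=37 ≤ ρ²=59; F_rep = 6·(1,-6)/37² = (0.0044,-0.0263)
o2: d²=106 > ρ²=59 → inactive
F = F_att + ΣF_rep = (4.0044,1.4737)
p' = p + 1/8·F = (-8.4995,-4.8158)

Fx=4.0044 Fy=1.4737 x'=-8.4995 y'=-4.8158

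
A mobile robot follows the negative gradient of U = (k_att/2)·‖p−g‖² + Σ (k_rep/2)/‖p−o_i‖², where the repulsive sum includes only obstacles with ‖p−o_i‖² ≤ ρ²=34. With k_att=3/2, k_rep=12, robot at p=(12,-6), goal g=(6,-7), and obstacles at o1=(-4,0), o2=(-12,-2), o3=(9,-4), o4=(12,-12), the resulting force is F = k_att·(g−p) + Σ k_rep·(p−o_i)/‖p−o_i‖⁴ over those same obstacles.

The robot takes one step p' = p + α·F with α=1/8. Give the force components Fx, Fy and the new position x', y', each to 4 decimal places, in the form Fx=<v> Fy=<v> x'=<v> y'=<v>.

Fx=-8.7870 Fy=-1.6420 x'=10.9016 y'=-6.2053

F_att = 3/2·(g−p) = 3/2·(-6,-1) = (-9.0000,-1.5000)
o1: d²=292 > ρ²=34 → inactive
o2: d²=592 > ρ²=34 → inactive
o3: d²=13 ≤ ρ²=34; F_rep = 12·(3,-2)/13² = (0.2130,-0.1420)
o4: d²=36 > ρ²=34 → inactive
F = F_att + ΣF_rep = (-8.7870,-1.6420)
p' = p + 1/8·F = (10.9016,-6.2053)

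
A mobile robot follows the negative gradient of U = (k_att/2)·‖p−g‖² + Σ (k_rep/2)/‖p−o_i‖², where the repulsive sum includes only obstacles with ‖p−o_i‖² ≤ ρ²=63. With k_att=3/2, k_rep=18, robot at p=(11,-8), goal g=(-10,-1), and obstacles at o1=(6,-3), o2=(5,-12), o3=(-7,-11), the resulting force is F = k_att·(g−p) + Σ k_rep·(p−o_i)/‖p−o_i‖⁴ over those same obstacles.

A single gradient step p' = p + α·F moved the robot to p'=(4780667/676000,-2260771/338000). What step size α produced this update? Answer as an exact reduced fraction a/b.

α = 1/8

F_att = 3/2·(g−p) = 3/2·(-21,7) = (-31.5000,10.5000)
o1: d²=50 ≤ ρ²=63; F_rep = 18·(5,-5)/50² = (0.0360,-0.0360)
o2: d²=52 ≤ ρ²=63; F_rep = 18·(6,4)/52² = (0.0399,0.0266)
o3: d²=333 > ρ²=63 → inactive
F = F_att + ΣF_rep = (-31.4241,10.4906)
Δp = p'−p = (-3.9280,1.3113); α = Δx/Fx = (-2655333/676000) / (-2655333/84500) = 1/8
check: Δy/Fy = (443229/338000) / (443229/42250) = 1/8 ✓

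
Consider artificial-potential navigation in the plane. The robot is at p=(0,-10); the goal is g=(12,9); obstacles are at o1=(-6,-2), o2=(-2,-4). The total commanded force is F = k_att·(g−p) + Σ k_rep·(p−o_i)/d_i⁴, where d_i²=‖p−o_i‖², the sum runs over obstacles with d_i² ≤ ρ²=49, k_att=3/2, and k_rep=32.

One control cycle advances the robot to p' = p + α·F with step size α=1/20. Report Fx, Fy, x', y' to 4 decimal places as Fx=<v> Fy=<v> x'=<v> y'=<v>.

F_att = 3/2·(g−p) = 3/2·(12,19) = (18.0000,28.5000)
o1: d²=100 > ρ²=49 → inactive
o2: d²=40 ≤ ρ²=49; F_rep = 32·(2,-6)/40² = (0.0400,-0.1200)
F = F_att + ΣF_rep = (18.0400,28.3800)
p' = p + 1/20·F = (0.9020,-8.5810)

Fx=18.0400 Fy=28.3800 x'=0.9020 y'=-8.5810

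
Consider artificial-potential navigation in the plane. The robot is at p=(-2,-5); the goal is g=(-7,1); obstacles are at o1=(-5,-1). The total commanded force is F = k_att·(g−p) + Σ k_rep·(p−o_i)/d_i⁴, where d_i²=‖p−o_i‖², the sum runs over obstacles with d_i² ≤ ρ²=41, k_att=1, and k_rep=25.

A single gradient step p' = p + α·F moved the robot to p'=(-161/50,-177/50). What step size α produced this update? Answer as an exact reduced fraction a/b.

α = 1/4

F_att = 1·(g−p) = 1·(-5,6) = (-5.0000,6.0000)
o1: d²=25 ≤ ρ²=41; F_rep = 25·(3,-4)/25² = (0.1200,-0.1600)
F = F_att + ΣF_rep = (-4.8800,5.8400)
Δp = p'−p = (-1.2200,1.4600); α = Δx/Fx = (-61/50) / (-122/25) = 1/4
check: Δy/Fy = (73/50) / (146/25) = 1/4 ✓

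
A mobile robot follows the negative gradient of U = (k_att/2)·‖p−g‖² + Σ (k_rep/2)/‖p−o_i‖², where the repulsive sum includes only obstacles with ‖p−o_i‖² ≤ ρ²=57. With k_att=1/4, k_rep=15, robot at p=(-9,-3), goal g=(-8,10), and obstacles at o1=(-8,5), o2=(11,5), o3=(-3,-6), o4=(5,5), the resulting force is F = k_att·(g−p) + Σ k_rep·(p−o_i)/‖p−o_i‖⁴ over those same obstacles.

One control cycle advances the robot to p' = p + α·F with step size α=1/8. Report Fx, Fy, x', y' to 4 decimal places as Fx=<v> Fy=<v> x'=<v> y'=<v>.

Fx=0.2056 Fy=3.2722 x'=-8.9743 y'=-2.5910

F_att = 1/4·(g−p) = 1/4·(1,13) = (0.2500,3.2500)
o1: d²=65 > ρ²=57 → inactive
o2: d²=464 > ρ²=57 → inactive
o3: d²=45 ≤ ρ²=57; F_rep = 15·(-6,3)/45² = (-0.0444,0.0222)
o4: d²=260 > ρ²=57 → inactive
F = F_att + ΣF_rep = (0.2056,3.2722)
p' = p + 1/8·F = (-8.9743,-2.5910)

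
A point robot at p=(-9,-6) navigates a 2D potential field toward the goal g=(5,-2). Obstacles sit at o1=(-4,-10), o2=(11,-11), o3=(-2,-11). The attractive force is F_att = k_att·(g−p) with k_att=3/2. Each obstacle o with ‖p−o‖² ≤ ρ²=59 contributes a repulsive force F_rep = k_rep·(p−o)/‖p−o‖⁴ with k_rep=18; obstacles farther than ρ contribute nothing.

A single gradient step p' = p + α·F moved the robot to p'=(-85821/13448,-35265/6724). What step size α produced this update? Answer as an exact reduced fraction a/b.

α = 1/8

F_att = 3/2·(g−p) = 3/2·(14,4) = (21.0000,6.0000)
o1: d²=41 ≤ ρ²=59; F_rep = 18·(-5,4)/41² = (-0.0535,0.0428)
o2: d²=425 > ρ²=59 → inactive
o3: d²=74 > ρ²=59 → inactive
F = F_att + ΣF_rep = (20.9465,6.0428)
Δp = p'−p = (2.6183,0.7554); α = Δx/Fx = (35211/13448) / (35211/1681) = 1/8
check: Δy/Fy = (5079/6724) / (10158/1681) = 1/8 ✓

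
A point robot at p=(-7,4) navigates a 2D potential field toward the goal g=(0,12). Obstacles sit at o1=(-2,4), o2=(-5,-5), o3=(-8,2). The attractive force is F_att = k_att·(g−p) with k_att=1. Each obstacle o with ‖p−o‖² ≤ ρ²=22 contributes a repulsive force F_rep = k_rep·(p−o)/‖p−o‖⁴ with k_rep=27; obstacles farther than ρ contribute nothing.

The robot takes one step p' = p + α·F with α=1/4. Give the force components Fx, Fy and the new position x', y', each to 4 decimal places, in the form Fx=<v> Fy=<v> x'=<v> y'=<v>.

F_att = 1·(g−p) = 1·(7,8) = (7.0000,8.0000)
o1: d²=25 > ρ²=22 → inactive
o2: d²=85 > ρ²=22 → inactive
o3: d²=5 ≤ ρ²=22; F_rep = 27·(1,2)/5² = (1.0800,2.1600)
F = F_att + ΣF_rep = (8.0800,10.1600)
p' = p + 1/4·F = (-4.9800,6.5400)

Fx=8.0800 Fy=10.1600 x'=-4.9800 y'=6.5400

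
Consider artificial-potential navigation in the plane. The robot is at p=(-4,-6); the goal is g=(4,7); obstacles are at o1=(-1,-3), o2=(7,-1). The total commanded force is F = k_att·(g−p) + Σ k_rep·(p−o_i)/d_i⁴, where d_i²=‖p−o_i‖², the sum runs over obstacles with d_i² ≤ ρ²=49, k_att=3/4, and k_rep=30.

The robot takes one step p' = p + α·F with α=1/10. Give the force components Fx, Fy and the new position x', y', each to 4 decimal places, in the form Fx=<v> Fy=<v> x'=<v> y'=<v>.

F_att = 3/4·(g−p) = 3/4·(8,13) = (6.0000,9.7500)
o1: d²=18 ≤ ρ²=49; F_rep = 30·(-3,-3)/18² = (-0.2778,-0.2778)
o2: d²=146 > ρ²=49 → inactive
F = F_att + ΣF_rep = (5.7222,9.4722)
p' = p + 1/10·F = (-3.4278,-5.0528)

Fx=5.7222 Fy=9.4722 x'=-3.4278 y'=-5.0528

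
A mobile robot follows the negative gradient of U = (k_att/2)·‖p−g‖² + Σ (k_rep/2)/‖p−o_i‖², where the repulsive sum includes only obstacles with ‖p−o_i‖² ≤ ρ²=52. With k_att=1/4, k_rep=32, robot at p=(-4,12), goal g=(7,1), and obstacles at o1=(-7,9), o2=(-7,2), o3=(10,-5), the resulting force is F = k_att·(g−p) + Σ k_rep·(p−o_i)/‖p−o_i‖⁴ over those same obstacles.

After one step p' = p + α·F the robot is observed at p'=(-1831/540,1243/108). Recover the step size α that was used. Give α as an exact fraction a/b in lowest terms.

F_att = 1/4·(g−p) = 1/4·(11,-11) = (2.7500,-2.7500)
o1: d²=18 ≤ ρ²=52; F_rep = 32·(3,3)/18² = (0.2963,0.2963)
o2: d²=109 > ρ²=52 → inactive
o3: d²=485 > ρ²=52 → inactive
F = F_att + ΣF_rep = (3.0463,-2.4537)
Δp = p'−p = (0.6093,-0.4907); α = Δx/Fx = (329/540) / (329/108) = 1/5
check: Δy/Fy = (-53/108) / (-265/108) = 1/5 ✓

α = 1/5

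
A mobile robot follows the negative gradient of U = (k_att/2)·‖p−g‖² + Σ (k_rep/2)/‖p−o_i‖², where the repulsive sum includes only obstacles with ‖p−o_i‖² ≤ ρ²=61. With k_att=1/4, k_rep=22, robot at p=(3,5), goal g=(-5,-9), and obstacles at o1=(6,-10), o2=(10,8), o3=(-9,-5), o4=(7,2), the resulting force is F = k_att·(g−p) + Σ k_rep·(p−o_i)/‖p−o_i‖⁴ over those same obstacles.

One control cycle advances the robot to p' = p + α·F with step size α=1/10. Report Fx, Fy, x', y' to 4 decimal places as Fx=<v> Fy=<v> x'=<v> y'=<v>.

Fx=-2.1866 Fy=-3.4140 x'=2.7813 y'=4.6586

F_att = 1/4·(g−p) = 1/4·(-8,-14) = (-2.0000,-3.5000)
o1: d²=234 > ρ²=61 → inactive
o2: d²=58 ≤ ρ²=61; F_rep = 22·(-7,-3)/58² = (-0.0458,-0.0196)
o3: d²=244 > ρ²=61 → inactive
o4: d²=25 ≤ ρ²=61; F_rep = 22·(-4,3)/25² = (-0.1408,0.1056)
F = F_att + ΣF_rep = (-2.1866,-3.4140)
p' = p + 1/10·F = (2.7813,4.6586)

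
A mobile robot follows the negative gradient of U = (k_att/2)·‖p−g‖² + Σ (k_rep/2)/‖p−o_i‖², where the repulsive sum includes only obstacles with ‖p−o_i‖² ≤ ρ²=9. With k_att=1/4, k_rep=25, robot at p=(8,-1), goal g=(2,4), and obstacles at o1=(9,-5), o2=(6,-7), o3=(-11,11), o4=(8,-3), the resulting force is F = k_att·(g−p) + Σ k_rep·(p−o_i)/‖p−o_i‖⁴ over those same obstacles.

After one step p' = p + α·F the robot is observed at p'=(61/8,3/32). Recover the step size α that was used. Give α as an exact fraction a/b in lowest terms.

α = 1/4

F_att = 1/4·(g−p) = 1/4·(-6,5) = (-1.5000,1.2500)
o1: d²=17 > ρ²=9 → inactive
o2: d²=40 > ρ²=9 → inactive
o3: d²=505 > ρ²=9 → inactive
o4: d²=4 ≤ ρ²=9; F_rep = 25·(0,2)/4² = (0.0000,3.1250)
F = F_att + ΣF_rep = (-1.5000,4.3750)
Δp = p'−p = (-0.3750,1.0938); α = Δx/Fx = (-3/8) / (-3/2) = 1/4
check: Δy/Fy = (35/32) / (35/8) = 1/4 ✓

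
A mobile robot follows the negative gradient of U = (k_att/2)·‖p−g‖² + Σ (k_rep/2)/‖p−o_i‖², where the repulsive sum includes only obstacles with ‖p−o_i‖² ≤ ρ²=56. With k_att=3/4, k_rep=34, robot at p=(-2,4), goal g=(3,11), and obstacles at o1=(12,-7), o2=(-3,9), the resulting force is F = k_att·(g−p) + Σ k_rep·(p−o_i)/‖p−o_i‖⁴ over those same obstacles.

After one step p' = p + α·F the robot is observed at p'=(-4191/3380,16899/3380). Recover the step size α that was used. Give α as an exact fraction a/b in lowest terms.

α = 1/5

F_att = 3/4·(g−p) = 3/4·(5,7) = (3.7500,5.2500)
o1: d²=317 > ρ²=56 → inactive
o2: d²=26 ≤ ρ²=56; F_rep = 34·(1,-5)/26² = (0.0503,-0.2515)
F = F_att + ΣF_rep = (3.8003,4.9985)
Δp = p'−p = (0.7601,0.9997); α = Δx/Fx = (2569/3380) / (2569/676) = 1/5
check: Δy/Fy = (3379/3380) / (3379/676) = 1/5 ✓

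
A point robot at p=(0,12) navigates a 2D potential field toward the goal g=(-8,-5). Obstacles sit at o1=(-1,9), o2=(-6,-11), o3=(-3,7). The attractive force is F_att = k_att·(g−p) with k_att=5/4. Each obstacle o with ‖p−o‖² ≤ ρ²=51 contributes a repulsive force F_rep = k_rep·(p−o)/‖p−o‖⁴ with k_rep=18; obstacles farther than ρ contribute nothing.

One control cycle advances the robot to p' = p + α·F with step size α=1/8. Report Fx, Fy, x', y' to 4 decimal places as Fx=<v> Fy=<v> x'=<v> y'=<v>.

F_att = 5/4·(g−p) = 5/4·(-8,-17) = (-10.0000,-21.2500)
o1: d²=10 ≤ ρ²=51; F_rep = 18·(1,3)/10² = (0.1800,0.5400)
o2: d²=565 > ρ²=51 → inactive
o3: d²=34 ≤ ρ²=51; F_rep = 18·(3,5)/34² = (0.0467,0.0779)
F = F_att + ΣF_rep = (-9.7733,-20.6321)
p' = p + 1/8·F = (-1.2217,9.4210)

Fx=-9.7733 Fy=-20.6321 x'=-1.2217 y'=9.4210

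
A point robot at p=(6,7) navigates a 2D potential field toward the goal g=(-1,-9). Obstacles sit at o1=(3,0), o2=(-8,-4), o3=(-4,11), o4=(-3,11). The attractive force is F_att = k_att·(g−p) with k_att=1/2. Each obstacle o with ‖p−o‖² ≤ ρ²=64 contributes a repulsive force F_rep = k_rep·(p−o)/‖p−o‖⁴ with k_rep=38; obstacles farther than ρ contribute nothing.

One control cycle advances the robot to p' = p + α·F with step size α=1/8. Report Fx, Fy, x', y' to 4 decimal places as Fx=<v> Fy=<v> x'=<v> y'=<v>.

Fx=-3.4661 Fy=-7.9209 x'=5.5667 y'=6.0099

F_att = 1/2·(g−p) = 1/2·(-7,-16) = (-3.5000,-8.0000)
o1: d²=58 ≤ ρ²=64; F_rep = 38·(3,7)/58² = (0.0339,0.0791)
o2: d²=317 > ρ²=64 → inactive
o3: d²=116 > ρ²=64 → inactive
o4: d²=97 > ρ²=64 → inactive
F = F_att + ΣF_rep = (-3.4661,-7.9209)
p' = p + 1/8·F = (5.5667,6.0099)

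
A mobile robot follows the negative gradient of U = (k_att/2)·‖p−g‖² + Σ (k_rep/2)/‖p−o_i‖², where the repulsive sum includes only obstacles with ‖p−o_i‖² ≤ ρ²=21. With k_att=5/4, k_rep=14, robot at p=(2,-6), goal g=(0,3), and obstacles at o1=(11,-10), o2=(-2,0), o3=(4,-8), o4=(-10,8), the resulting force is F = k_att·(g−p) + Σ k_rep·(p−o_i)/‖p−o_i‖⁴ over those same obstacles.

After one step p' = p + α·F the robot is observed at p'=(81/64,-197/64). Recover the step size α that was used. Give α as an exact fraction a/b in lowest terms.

α = 1/4

F_att = 5/4·(g−p) = 5/4·(-2,9) = (-2.5000,11.2500)
o1: d²=97 > ρ²=21 → inactive
o2: d²=52 > ρ²=21 → inactive
o3: d²=8 ≤ ρ²=21; F_rep = 14·(-2,2)/8² = (-0.4375,0.4375)
o4: d²=340 > ρ²=21 → inactive
F = F_att + ΣF_rep = (-2.9375,11.6875)
Δp = p'−p = (-0.7344,2.9219); α = Δx/Fx = (-47/64) / (-47/16) = 1/4
check: Δy/Fy = (187/64) / (187/16) = 1/4 ✓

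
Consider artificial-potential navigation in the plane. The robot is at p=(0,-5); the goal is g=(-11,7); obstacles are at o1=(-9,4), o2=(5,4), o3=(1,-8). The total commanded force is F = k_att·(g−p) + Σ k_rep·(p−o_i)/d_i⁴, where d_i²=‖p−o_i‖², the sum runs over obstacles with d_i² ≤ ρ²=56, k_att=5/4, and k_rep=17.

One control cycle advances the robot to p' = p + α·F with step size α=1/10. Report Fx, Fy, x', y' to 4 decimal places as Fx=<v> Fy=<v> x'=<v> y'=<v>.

F_att = 5/4·(g−p) = 5/4·(-11,12) = (-13.7500,15.0000)
o1: d²=162 > ρ²=56 → inactive
o2: d²=106 > ρ²=56 → inactive
o3: d²=10 ≤ ρ²=56; F_rep = 17·(-1,3)/10² = (-0.1700,0.5100)
F = F_att + ΣF_rep = (-13.9200,15.5100)
p' = p + 1/10·F = (-1.3920,-3.4490)

Fx=-13.9200 Fy=15.5100 x'=-1.3920 y'=-3.4490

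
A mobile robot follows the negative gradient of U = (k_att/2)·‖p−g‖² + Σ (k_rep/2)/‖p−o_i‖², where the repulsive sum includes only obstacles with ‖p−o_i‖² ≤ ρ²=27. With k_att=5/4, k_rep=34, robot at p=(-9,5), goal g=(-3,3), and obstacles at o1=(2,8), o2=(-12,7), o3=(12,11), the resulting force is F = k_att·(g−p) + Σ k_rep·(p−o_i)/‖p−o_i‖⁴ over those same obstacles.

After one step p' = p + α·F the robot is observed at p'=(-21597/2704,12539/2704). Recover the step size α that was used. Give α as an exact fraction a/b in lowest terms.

F_att = 5/4·(g−p) = 5/4·(6,-2) = (7.5000,-2.5000)
o1: d²=130 > ρ²=27 → inactive
o2: d²=13 ≤ ρ²=27; F_rep = 34·(3,-2)/13² = (0.6036,-0.4024)
o3: d²=477 > ρ²=27 → inactive
F = F_att + ΣF_rep = (8.1036,-2.9024)
Δp = p'−p = (1.0129,-0.3628); α = Δx/Fx = (2739/2704) / (2739/338) = 1/8
check: Δy/Fy = (-981/2704) / (-981/338) = 1/8 ✓

α = 1/8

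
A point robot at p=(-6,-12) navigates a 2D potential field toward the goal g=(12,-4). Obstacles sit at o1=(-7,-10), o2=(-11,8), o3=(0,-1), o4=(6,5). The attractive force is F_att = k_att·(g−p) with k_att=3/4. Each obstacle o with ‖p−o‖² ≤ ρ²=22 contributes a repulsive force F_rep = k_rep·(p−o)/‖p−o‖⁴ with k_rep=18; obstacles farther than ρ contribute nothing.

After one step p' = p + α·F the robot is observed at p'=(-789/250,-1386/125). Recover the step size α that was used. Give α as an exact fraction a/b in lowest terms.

F_att = 3/4·(g−p) = 3/4·(18,8) = (13.5000,6.0000)
o1: d²=5 ≤ ρ²=22; F_rep = 18·(1,-2)/5² = (0.7200,-1.4400)
o2: d²=425 > ρ²=22 → inactive
o3: d²=157 > ρ²=22 → inactive
o4: d²=433 > ρ²=22 → inactive
F = F_att + ΣF_rep = (14.2200,4.5600)
Δp = p'−p = (2.8440,0.9120); α = Δx/Fx = (711/250) / (711/50) = 1/5
check: Δy/Fy = (114/125) / (114/25) = 1/5 ✓

α = 1/5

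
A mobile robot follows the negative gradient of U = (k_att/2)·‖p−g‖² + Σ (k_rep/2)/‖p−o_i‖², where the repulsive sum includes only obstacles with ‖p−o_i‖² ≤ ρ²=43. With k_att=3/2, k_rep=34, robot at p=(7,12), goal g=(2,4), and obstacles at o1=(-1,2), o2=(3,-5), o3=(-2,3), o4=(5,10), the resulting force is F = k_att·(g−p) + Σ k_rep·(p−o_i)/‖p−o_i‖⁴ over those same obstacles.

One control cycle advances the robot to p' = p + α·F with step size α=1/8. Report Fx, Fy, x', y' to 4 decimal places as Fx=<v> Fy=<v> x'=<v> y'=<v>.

F_att = 3/2·(g−p) = 3/2·(-5,-8) = (-7.5000,-12.0000)
o1: d²=164 > ρ²=43 → inactive
o2: d²=305 > ρ²=43 → inactive
o3: d²=162 > ρ²=43 → inactive
o4: d²=8 ≤ ρ²=43; F_rep = 34·(2,2)/8² = (1.0625,1.0625)
F = F_att + ΣF_rep = (-6.4375,-10.9375)
p' = p + 1/8·F = (6.1953,10.6328)

Fx=-6.4375 Fy=-10.9375 x'=6.1953 y'=10.6328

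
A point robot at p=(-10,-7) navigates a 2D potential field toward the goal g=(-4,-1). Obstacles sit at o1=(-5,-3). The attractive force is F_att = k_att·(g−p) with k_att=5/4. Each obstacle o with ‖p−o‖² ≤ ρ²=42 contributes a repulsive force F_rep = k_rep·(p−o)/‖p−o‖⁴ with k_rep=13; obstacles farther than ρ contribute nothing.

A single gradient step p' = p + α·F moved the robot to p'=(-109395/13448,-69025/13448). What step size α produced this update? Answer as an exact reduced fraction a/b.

α = 1/4

F_att = 5/4·(g−p) = 5/4·(6,6) = (7.5000,7.5000)
o1: d²=41 ≤ ρ²=42; F_rep = 13·(-5,-4)/41² = (-0.0387,-0.0309)
F = F_att + ΣF_rep = (7.4613,7.4691)
Δp = p'−p = (1.8653,1.8673); α = Δx/Fx = (25085/13448) / (25085/3362) = 1/4
check: Δy/Fy = (25111/13448) / (25111/3362) = 1/4 ✓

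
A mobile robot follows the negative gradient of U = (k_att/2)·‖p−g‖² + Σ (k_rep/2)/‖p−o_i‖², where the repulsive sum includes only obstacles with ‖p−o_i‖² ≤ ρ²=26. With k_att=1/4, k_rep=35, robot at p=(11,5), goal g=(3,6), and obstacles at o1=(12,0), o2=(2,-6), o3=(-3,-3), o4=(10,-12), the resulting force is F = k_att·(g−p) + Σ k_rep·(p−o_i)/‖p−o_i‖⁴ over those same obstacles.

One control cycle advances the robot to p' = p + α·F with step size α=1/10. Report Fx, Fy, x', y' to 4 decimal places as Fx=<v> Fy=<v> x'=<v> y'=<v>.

F_att = 1/4·(g−p) = 1/4·(-8,1) = (-2.0000,0.2500)
o1: d²=26 ≤ ρ²=26; F_rep = 35·(-1,5)/26² = (-0.0518,0.2589)
o2: d²=202 > ρ²=26 → inactive
o3: d²=260 > ρ²=26 → inactive
o4: d²=290 > ρ²=26 → inactive
F = F_att + ΣF_rep = (-2.0518,0.5089)
p' = p + 1/10·F = (10.7948,5.0509)

Fx=-2.0518 Fy=0.5089 x'=10.7948 y'=5.0509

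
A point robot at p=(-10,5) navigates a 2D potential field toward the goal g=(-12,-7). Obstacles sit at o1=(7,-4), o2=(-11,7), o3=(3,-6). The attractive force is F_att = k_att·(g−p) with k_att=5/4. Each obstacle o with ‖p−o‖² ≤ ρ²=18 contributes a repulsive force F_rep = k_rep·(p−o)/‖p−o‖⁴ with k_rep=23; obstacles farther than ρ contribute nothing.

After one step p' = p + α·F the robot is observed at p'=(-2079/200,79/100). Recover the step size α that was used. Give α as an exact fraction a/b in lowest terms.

F_att = 5/4·(g−p) = 5/4·(-2,-12) = (-2.5000,-15.0000)
o1: d²=370 > ρ²=18 → inactive
o2: d²=5 ≤ ρ²=18; F_rep = 23·(1,-2)/5² = (0.9200,-1.8400)
o3: d²=290 > ρ²=18 → inactive
F = F_att + ΣF_rep = (-1.5800,-16.8400)
Δp = p'−p = (-0.3950,-4.2100); α = Δx/Fx = (-79/200) / (-79/50) = 1/4
check: Δy/Fy = (-421/100) / (-421/25) = 1/4 ✓

α = 1/4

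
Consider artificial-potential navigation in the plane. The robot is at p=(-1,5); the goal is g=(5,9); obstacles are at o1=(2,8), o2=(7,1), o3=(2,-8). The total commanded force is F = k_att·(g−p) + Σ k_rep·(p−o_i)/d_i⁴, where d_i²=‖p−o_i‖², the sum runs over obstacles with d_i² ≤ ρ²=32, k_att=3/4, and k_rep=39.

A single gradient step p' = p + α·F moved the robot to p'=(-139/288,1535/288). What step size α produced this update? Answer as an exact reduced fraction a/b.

F_att = 3/4·(g−p) = 3/4·(6,4) = (4.5000,3.0000)
o1: d²=18 ≤ ρ²=32; F_rep = 39·(-3,-3)/18² = (-0.3611,-0.3611)
o2: d²=80 > ρ²=32 → inactive
o3: d²=178 > ρ²=32 → inactive
F = F_att + ΣF_rep = (4.1389,2.6389)
Δp = p'−p = (0.5174,0.3299); α = Δx/Fx = (149/288) / (149/36) = 1/8
check: Δy/Fy = (95/288) / (95/36) = 1/8 ✓

α = 1/8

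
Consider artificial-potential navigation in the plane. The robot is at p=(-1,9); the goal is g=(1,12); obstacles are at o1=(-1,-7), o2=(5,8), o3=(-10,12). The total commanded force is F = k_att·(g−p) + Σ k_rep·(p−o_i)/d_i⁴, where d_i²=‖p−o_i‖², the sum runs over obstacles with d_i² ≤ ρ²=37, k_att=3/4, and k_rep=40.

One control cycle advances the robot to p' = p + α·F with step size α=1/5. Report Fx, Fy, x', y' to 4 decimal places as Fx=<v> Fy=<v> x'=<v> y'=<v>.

F_att = 3/4·(g−p) = 3/4·(2,3) = (1.5000,2.2500)
o1: d²=256 > ρ²=37 → inactive
o2: d²=37 ≤ ρ²=37; F_rep = 40·(-6,1)/37² = (-0.1753,0.0292)
o3: d²=90 > ρ²=37 → inactive
F = F_att + ΣF_rep = (1.3247,2.2792)
p' = p + 1/5·F = (-0.7351,9.4558)

Fx=1.3247 Fy=2.2792 x'=-0.7351 y'=9.4558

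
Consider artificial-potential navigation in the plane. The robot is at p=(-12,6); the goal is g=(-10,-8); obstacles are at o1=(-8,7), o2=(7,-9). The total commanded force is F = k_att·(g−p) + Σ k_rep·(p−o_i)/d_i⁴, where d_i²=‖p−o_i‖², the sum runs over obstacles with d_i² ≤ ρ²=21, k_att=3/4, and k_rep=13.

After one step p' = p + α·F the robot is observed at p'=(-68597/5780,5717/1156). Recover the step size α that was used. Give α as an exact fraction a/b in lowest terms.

F_att = 3/4·(g−p) = 3/4·(2,-14) = (1.5000,-10.5000)
o1: d²=17 ≤ ρ²=21; F_rep = 13·(-4,-1)/17² = (-0.1799,-0.0450)
o2: d²=586 > ρ²=21 → inactive
F = F_att + ΣF_rep = (1.3201,-10.5450)
Δp = p'−p = (0.1320,-1.0545); α = Δx/Fx = (763/5780) / (763/578) = 1/10
check: Δy/Fy = (-1219/1156) / (-6095/578) = 1/10 ✓

α = 1/10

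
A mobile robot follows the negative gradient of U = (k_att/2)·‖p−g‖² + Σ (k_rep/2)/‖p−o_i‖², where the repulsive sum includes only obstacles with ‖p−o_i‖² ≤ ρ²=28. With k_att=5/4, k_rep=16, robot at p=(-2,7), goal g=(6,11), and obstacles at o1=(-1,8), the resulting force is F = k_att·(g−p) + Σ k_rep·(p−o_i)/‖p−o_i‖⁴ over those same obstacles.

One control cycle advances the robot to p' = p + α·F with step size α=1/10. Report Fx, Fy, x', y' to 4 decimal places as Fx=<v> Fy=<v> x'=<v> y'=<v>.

F_att = 5/4·(g−p) = 5/4·(8,4) = (10.0000,5.0000)
o1: d²=2 ≤ ρ²=28; F_rep = 16·(-1,-1)/2² = (-4.0000,-4.0000)
F = F_att + ΣF_rep = (6.0000,1.0000)
p' = p + 1/10·F = (-1.4000,7.1000)

Fx=6.0000 Fy=1.0000 x'=-1.4000 y'=7.1000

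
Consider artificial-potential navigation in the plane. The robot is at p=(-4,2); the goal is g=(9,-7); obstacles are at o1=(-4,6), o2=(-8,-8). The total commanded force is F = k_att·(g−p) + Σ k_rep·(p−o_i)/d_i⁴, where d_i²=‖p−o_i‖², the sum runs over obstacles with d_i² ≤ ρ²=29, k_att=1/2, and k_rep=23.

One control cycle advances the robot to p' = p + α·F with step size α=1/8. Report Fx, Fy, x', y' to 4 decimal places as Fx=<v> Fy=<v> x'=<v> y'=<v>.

Fx=6.5000 Fy=-4.8594 x'=-3.1875 y'=1.3926

F_att = 1/2·(g−p) = 1/2·(13,-9) = (6.5000,-4.5000)
o1: d²=16 ≤ ρ²=29; F_rep = 23·(0,-4)/16² = (0.0000,-0.3594)
o2: d²=116 > ρ²=29 → inactive
F = F_att + ΣF_rep = (6.5000,-4.8594)
p' = p + 1/8·F = (-3.1875,1.3926)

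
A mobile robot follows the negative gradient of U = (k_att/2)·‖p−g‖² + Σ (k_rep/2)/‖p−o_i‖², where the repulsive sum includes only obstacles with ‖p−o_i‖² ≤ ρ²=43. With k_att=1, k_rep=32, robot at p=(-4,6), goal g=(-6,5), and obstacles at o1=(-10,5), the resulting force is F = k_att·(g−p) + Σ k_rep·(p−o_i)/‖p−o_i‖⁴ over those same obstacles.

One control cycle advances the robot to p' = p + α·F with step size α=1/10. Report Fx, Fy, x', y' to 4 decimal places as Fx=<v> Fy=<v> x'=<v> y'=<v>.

Fx=-1.8598 Fy=-0.9766 x'=-4.1860 y'=5.9023

F_att = 1·(g−p) = 1·(-2,-1) = (-2.0000,-1.0000)
o1: d²=37 ≤ ρ²=43; F_rep = 32·(6,1)/37² = (0.1402,0.0234)
F = F_att + ΣF_rep = (-1.8598,-0.9766)
p' = p + 1/10·F = (-4.1860,5.9023)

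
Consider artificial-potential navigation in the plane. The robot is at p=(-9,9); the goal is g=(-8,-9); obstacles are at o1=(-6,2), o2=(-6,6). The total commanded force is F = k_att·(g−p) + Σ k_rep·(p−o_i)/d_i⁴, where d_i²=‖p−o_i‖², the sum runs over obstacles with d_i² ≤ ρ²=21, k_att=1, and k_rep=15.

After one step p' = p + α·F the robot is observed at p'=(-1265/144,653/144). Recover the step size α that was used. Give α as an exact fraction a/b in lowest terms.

α = 1/4

F_att = 1·(g−p) = 1·(1,-18) = (1.0000,-18.0000)
o1: d²=58 > ρ²=21 → inactive
o2: d²=18 ≤ ρ²=21; F_rep = 15·(-3,3)/18² = (-0.1389,0.1389)
F = F_att + ΣF_rep = (0.8611,-17.8611)
Δp = p'−p = (0.2153,-4.4653); α = Δx/Fx = (31/144) / (31/36) = 1/4
check: Δy/Fy = (-643/144) / (-643/36) = 1/4 ✓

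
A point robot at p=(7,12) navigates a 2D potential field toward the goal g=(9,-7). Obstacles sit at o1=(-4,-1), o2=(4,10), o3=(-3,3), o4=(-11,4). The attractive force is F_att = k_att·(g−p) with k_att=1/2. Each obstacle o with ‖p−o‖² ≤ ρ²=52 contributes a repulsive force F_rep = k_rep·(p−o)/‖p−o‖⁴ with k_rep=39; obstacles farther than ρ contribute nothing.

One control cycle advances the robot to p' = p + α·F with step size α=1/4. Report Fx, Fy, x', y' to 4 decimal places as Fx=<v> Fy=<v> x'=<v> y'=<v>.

F_att = 1/2·(g−p) = 1/2·(2,-19) = (1.0000,-9.5000)
o1: d²=290 > ρ²=52 → inactive
o2: d²=13 ≤ ρ²=52; F_rep = 39·(3,2)/13² = (0.6923,0.4615)
o3: d²=181 > ρ²=52 → inactive
o4: d²=388 > ρ²=52 → inactive
F = F_att + ΣF_rep = (1.6923,-9.0385)
p' = p + 1/4·F = (7.4231,9.7404)

Fx=1.6923 Fy=-9.0385 x'=7.4231 y'=9.7404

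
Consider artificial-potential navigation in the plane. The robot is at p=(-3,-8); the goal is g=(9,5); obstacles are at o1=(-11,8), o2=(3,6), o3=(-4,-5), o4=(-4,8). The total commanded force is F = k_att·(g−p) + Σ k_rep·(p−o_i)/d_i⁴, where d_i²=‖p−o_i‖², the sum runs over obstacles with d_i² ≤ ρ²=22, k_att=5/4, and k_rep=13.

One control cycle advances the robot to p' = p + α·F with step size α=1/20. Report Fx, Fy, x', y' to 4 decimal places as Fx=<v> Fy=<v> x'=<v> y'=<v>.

F_att = 5/4·(g−p) = 5/4·(12,13) = (15.0000,16.2500)
o1: d²=320 > ρ²=22 → inactive
o2: d²=232 > ρ²=22 → inactive
o3: d²=10 ≤ ρ²=22; F_rep = 13·(1,-3)/10² = (0.1300,-0.3900)
o4: d²=257 > ρ²=22 → inactive
F = F_att + ΣF_rep = (15.1300,15.8600)
p' = p + 1/20·F = (-2.2435,-7.2070)

Fx=15.1300 Fy=15.8600 x'=-2.2435 y'=-7.2070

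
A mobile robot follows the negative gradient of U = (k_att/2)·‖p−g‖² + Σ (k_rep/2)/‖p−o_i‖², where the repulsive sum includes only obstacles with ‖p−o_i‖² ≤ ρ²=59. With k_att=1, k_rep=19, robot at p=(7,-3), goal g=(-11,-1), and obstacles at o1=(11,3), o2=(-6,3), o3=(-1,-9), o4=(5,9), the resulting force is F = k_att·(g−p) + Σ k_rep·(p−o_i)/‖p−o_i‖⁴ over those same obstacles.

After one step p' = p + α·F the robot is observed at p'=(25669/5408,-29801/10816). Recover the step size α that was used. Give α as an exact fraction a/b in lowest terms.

α = 1/8

F_att = 1·(g−p) = 1·(-18,2) = (-18.0000,2.0000)
o1: d²=52 ≤ ρ²=59; F_rep = 19·(-4,-6)/52² = (-0.0281,-0.0422)
o2: d²=205 > ρ²=59 → inactive
o3: d²=100 > ρ²=59 → inactive
o4: d²=148 > ρ²=59 → inactive
F = F_att + ΣF_rep = (-18.0281,1.9578)
Δp = p'−p = (-2.2535,0.2447); α = Δx/Fx = (-12187/5408) / (-12187/676) = 1/8
check: Δy/Fy = (2647/10816) / (2647/1352) = 1/8 ✓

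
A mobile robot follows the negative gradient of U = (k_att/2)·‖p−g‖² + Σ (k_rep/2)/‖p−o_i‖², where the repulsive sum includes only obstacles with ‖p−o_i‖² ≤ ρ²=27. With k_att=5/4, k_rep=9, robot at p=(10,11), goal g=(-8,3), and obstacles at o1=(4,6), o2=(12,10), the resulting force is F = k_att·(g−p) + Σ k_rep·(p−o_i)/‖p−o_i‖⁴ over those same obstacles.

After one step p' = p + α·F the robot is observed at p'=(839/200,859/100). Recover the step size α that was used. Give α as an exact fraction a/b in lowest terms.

α = 1/4

F_att = 5/4·(g−p) = 5/4·(-18,-8) = (-22.5000,-10.0000)
o1: d²=61 > ρ²=27 → inactive
o2: d²=5 ≤ ρ²=27; F_rep = 9·(-2,1)/5² = (-0.7200,0.3600)
F = F_att + ΣF_rep = (-23.2200,-9.6400)
Δp = p'−p = (-5.8050,-2.4100); α = Δx/Fx = (-1161/200) / (-1161/50) = 1/4
check: Δy/Fy = (-241/100) / (-241/25) = 1/4 ✓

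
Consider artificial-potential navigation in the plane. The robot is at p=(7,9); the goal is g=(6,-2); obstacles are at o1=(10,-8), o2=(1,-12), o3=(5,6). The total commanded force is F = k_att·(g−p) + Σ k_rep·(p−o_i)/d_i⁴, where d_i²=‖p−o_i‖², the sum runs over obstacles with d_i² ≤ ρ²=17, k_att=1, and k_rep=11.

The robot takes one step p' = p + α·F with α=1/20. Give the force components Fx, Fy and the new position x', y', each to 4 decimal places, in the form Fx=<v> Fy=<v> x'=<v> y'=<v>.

Fx=-0.8698 Fy=-10.8047 x'=6.9565 y'=8.4598

F_att = 1·(g−p) = 1·(-1,-11) = (-1.0000,-11.0000)
o1: d²=298 > ρ²=17 → inactive
o2: d²=477 > ρ²=17 → inactive
o3: d²=13 ≤ ρ²=17; F_rep = 11·(2,3)/13² = (0.1302,0.1953)
F = F_att + ΣF_rep = (-0.8698,-10.8047)
p' = p + 1/20·F = (6.9565,8.4598)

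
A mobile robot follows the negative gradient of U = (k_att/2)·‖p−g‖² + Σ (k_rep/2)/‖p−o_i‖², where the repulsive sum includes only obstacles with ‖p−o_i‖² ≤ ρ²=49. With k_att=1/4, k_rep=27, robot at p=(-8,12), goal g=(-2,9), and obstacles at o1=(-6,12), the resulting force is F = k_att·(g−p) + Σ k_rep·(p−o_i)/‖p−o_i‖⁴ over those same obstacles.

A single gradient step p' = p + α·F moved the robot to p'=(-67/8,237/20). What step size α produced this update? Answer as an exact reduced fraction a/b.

α = 1/5

F_att = 1/4·(g−p) = 1/4·(6,-3) = (1.5000,-0.7500)
o1: d²=4 ≤ ρ²=49; F_rep = 27·(-2,0)/4² = (-3.3750,0.0000)
F = F_att + ΣF_rep = (-1.8750,-0.7500)
Δp = p'−p = (-0.3750,-0.1500); α = Δx/Fx = (-3/8) / (-15/8) = 1/5
check: Δy/Fy = (-3/20) / (-3/4) = 1/5 ✓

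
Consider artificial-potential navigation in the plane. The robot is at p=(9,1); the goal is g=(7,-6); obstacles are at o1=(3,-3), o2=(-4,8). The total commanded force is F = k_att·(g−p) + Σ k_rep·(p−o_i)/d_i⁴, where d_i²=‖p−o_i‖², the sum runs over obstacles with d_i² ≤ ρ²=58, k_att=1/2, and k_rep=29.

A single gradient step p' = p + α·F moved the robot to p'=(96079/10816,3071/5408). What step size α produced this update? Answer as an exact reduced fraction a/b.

F_att = 1/2·(g−p) = 1/2·(-2,-7) = (-1.0000,-3.5000)
o1: d²=52 ≤ ρ²=58; F_rep = 29·(6,4)/52² = (0.0643,0.0429)
o2: d²=218 > ρ²=58 → inactive
F = F_att + ΣF_rep = (-0.9357,-3.4571)
Δp = p'−p = (-0.1170,-0.4321); α = Δx/Fx = (-1265/10816) / (-1265/1352) = 1/8
check: Δy/Fy = (-2337/5408) / (-2337/676) = 1/8 ✓

α = 1/8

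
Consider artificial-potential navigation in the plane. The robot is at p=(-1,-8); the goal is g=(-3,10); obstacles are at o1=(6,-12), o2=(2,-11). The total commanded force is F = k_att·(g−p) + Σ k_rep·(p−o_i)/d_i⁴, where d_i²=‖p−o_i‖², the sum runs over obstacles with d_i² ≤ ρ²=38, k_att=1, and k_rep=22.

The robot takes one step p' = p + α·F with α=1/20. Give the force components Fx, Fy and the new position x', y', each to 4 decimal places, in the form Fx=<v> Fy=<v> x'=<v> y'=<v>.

Fx=-2.2037 Fy=18.2037 x'=-1.1102 y'=-7.0898

F_att = 1·(g−p) = 1·(-2,18) = (-2.0000,18.0000)
o1: d²=65 > ρ²=38 → inactive
o2: d²=18 ≤ ρ²=38; F_rep = 22·(-3,3)/18² = (-0.2037,0.2037)
F = F_att + ΣF_rep = (-2.2037,18.2037)
p' = p + 1/20·F = (-1.1102,-7.0898)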